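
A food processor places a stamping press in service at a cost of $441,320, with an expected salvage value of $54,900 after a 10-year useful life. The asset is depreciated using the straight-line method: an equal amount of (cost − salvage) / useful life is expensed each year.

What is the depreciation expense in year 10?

$38,642

Depreciable base = $441,320 − $54,900 = $386,420.
Annual expense = $386,420 / 10 = $38,642.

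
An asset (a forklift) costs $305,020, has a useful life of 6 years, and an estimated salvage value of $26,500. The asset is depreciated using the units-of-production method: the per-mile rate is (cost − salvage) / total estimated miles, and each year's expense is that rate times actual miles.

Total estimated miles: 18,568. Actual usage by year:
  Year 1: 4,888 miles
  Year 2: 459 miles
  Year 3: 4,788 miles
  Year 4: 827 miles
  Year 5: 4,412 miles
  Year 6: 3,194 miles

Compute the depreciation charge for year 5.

Depreciable base = $305,020 − $26,500 = $278,520.
Rate = $278,520 / 18,568 miles = $15 per mile.
Year 1: 4,888 × $15 = $73,320. Book value $231,700.
Year 2: 459 × $15 = $6,885. Book value $224,815.
Year 3: 4,788 × $15 = $71,820. Book value $152,995.
Year 4: 827 × $15 = $12,405. Book value $140,590.
Year 5: 4,412 × $15 = $66,180. Book value $74,410.

$66,180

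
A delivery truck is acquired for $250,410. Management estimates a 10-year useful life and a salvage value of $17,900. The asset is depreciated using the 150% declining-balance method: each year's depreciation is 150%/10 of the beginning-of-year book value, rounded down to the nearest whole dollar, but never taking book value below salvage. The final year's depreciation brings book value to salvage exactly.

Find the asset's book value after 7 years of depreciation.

Depreciable base = $250,410 − $17,900 = $232,510.
Year 1: ⌊$250,410 × 150%/10⌋ = $37,561. Book value $212,849.
Year 2: ⌊$212,849 × 150%/10⌋ = $31,927. Book value $180,922.
Year 3: ⌊$180,922 × 150%/10⌋ = $27,138. Book value $153,784.
Year 4: ⌊$153,784 × 150%/10⌋ = $23,067. Book value $130,717.
Year 5: ⌊$130,717 × 150%/10⌋ = $19,607. Book value $111,110.
Year 6: ⌊$111,110 × 150%/10⌋ = $16,666. Book value $94,444.
Year 7: ⌊$94,444 × 150%/10⌋ = $14,166. Book value $80,278.

$80,278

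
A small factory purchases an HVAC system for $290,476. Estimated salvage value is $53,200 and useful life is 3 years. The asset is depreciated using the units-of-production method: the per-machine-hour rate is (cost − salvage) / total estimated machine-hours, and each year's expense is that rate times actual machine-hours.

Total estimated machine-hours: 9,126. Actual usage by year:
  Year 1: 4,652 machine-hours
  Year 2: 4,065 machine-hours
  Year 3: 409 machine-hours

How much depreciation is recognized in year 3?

$10,634

Depreciable base = $290,476 − $53,200 = $237,276.
Rate = $237,276 / 9,126 machine-hours = $26 per machine-hour.
Year 1: 4,652 × $26 = $120,952. Book value $169,524.
Year 2: 4,065 × $26 = $105,690. Book value $63,834.
Year 3: 409 × $26 = $10,634. Book value $53,200.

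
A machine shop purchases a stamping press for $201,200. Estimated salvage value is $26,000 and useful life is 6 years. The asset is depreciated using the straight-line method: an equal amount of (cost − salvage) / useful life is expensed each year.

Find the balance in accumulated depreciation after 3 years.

Depreciable base = $201,200 − $26,000 = $175,200.
Annual expense = $175,200 / 6 = $29,200.
End of year 1: book value $172,000.
End of year 2: book value $142,800.
End of year 3: book value $113,600.
Accumulated through year 3 = $201,200 − $113,600 = $87,600.

$87,600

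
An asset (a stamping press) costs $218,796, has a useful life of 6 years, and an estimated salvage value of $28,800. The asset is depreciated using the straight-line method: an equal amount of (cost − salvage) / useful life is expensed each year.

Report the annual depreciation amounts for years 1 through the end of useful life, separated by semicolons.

$31,666; $31,666; $31,666; $31,666; $31,666; $31,666

Depreciable base = $218,796 − $28,800 = $189,996.
Annual expense = $189,996 / 6 = $31,666.
End of year 1: book value $187,130.
End of year 2: book value $155,464.
End of year 3: book value $123,798.
End of year 4: book value $92,132.
End of year 5: book value $60,466.
End of year 6: book value $28,800.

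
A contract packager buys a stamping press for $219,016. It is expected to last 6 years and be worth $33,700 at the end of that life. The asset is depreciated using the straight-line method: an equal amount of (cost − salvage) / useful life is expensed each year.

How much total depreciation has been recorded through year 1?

Depreciable base = $219,016 − $33,700 = $185,316.
Annual expense = $185,316 / 6 = $30,886.
End of year 1: book value $188,130.
Accumulated through year 1 = $219,016 − $188,130 = $30,886.

$30,886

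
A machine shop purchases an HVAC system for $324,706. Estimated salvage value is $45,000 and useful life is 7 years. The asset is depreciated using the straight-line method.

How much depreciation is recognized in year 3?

Depreciable base = $324,706 − $45,000 = $279,706.
Annual expense = $279,706 / 7 = $39,958.

$39,958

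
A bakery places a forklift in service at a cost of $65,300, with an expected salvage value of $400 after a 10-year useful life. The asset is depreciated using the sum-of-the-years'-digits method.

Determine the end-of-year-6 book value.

$12,200

Depreciable base = $65,300 − $400 = $64,900.
Sum of the years' digits = 10+9+8+7+6+5+4+3+2+1 = 55.
Year 1: $64,900 × 10/55 = $11,800. Book value $53,500.
Year 2: $64,900 × 9/55 = $10,620. Book value $42,880.
Year 3: $64,900 × 8/55 = $9,440. Book value $33,440.
Year 4: $64,900 × 7/55 = $8,260. Book value $25,180.
Year 5: $64,900 × 6/55 = $7,080. Book value $18,100.
Year 6: $64,900 × 5/55 = $5,900. Book value $12,200.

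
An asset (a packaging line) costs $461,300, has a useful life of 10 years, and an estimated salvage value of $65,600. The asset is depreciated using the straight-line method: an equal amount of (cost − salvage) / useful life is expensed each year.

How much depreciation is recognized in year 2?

Depreciable base = $461,300 − $65,600 = $395,700.
Annual expense = $395,700 / 10 = $39,570.

$39,570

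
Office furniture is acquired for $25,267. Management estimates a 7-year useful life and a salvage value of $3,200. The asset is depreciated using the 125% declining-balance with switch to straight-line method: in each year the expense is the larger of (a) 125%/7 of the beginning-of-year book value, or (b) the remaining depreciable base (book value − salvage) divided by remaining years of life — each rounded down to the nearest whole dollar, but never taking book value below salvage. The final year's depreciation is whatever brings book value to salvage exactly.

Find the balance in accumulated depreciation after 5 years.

$16,663

Depreciable base = $25,267 − $3,200 = $22,067.
Year 1: DB = ⌊$25,267 × 125%/7⌋ = $4,511; SL = ⌊$22,067/7⌋ = $3,152 → take DB $4,511. Book value $20,756.
Year 2: DB = ⌊$20,756 × 125%/7⌋ = $3,706; SL = ⌊$17,556/6⌋ = $2,926 → take DB $3,706. Book value $17,050.
Year 3: DB = ⌊$17,050 × 125%/7⌋ = $3,044; SL = ⌊$13,850/5⌋ = $2,770 → take DB $3,044. Book value $14,006.
Year 4: DB = ⌊$14,006 × 125%/7⌋ = $2,501; SL = ⌊$10,806/4⌋ = $2,701 → take SL $2,701. Book value $11,305.
Year 5: DB = ⌊$11,305 × 125%/7⌋ = $2,018; SL = ⌊$8,105/3⌋ = $2,701 → take SL $2,701. Book value $8,604.
Accumulated through year 5 = $25,267 − $8,604 = $16,663.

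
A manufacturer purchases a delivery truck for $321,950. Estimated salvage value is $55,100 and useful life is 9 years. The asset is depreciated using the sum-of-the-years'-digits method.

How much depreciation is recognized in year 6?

$23,720

Depreciable base = $321,950 − $55,100 = $266,850.
Sum of the years' digits = 9+8+7+6+5+4+3+2+1 = 45.
Year 1: $266,850 × 9/45 = $53,370. Book value $268,580.
Year 2: $266,850 × 8/45 = $47,440. Book value $221,140.
Year 3: $266,850 × 7/45 = $41,510. Book value $179,630.
Year 4: $266,850 × 6/45 = $35,580. Book value $144,050.
Year 5: $266,850 × 5/45 = $29,650. Book value $114,400.
Year 6: $266,850 × 4/45 = $23,720. Book value $90,680.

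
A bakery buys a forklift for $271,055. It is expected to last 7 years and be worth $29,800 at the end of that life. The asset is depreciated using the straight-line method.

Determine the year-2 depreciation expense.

$34,465

Depreciable base = $271,055 − $29,800 = $241,255.
Annual expense = $241,255 / 7 = $34,465.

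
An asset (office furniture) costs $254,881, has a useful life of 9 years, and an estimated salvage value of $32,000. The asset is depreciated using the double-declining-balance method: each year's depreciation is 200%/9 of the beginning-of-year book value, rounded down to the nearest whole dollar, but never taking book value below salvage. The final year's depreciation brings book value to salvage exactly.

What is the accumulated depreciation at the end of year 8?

Depreciable base = $254,881 − $32,000 = $222,881.
Year 1: ⌊$254,881 × 200%/9⌋ = $56,640. Book value $198,241.
Year 2: ⌊$198,241 × 200%/9⌋ = $44,053. Book value $154,188.
Year 3: ⌊$154,188 × 200%/9⌋ = $34,264. Book value $119,924.
Year 4: ⌊$119,924 × 200%/9⌋ = $26,649. Book value $93,275.
Year 5: ⌊$93,275 × 200%/9⌋ = $20,727. Book value $72,548.
Year 6: ⌊$72,548 × 200%/9⌋ = $16,121. Book value $56,427.
Year 7: ⌊$56,427 × 200%/9⌋ = $12,539. Book value $43,888.
Year 8: ⌊$43,888 × 200%/9⌋ = $9,752. Book value $34,136.
Accumulated through year 8 = $254,881 − $34,136 = $220,745.

$220,745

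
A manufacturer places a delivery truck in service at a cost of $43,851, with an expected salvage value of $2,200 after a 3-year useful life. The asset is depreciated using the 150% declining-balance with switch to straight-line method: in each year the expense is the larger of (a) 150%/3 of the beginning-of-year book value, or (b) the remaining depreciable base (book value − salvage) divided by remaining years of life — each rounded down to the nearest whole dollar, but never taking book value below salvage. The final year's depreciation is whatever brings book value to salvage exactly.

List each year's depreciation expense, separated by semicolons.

Depreciable base = $43,851 − $2,200 = $41,651.
Year 1: DB = ⌊$43,851 × 150%/3⌋ = $21,925; SL = ⌊$41,651/3⌋ = $13,883 → take DB $21,925. Book value $21,926.
Year 2: DB = ⌊$21,926 × 150%/3⌋ = $10,963; SL = ⌊$19,726/2⌋ = $9,863 → take DB $10,963. Book value $10,963.
Year 3 (final): $10,963 − $2,200 = $8,763. Book value $2,200.

$21,925; $10,963; $8,763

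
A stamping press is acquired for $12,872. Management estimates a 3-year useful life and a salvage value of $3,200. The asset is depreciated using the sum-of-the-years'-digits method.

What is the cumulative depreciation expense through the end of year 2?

$8,060

Depreciable base = $12,872 − $3,200 = $9,672.
Sum of the years' digits = 3+2+1 = 6.
Year 1: $9,672 × 3/6 = $4,836. Book value $8,036.
Year 2: $9,672 × 2/6 = $3,224. Book value $4,812.
Accumulated through year 2 = $12,872 − $4,812 = $8,060.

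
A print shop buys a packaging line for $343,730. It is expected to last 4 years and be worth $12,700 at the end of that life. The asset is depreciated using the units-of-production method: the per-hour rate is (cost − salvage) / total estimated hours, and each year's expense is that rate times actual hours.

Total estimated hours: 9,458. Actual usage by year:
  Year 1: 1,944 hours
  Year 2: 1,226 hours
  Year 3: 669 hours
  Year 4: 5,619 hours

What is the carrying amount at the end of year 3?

$209,365

Depreciable base = $343,730 − $12,700 = $331,030.
Rate = $331,030 / 9,458 hours = $35 per hour.
Year 1: 1,944 × $35 = $68,040. Book value $275,690.
Year 2: 1,226 × $35 = $42,910. Book value $232,780.
Year 3: 669 × $35 = $23,415. Book value $209,365.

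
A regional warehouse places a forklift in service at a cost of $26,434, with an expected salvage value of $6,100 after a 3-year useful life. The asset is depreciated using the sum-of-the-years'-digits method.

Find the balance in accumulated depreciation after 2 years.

Depreciable base = $26,434 − $6,100 = $20,334.
Sum of the years' digits = 3+2+1 = 6.
Year 1: $20,334 × 3/6 = $10,167. Book value $16,267.
Year 2: $20,334 × 2/6 = $6,778. Book value $9,489.
Accumulated through year 2 = $26,434 − $9,489 = $16,945.

$16,945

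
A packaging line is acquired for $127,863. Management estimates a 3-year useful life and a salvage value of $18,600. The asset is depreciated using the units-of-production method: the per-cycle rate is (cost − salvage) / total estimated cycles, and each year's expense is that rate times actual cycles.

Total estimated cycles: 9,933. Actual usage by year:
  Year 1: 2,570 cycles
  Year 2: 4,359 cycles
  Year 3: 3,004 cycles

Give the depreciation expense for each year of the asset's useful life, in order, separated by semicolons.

Depreciable base = $127,863 − $18,600 = $109,263.
Rate = $109,263 / 9,933 cycles = $11 per cycle.
Year 1: 2,570 × $11 = $28,270. Book value $99,593.
Year 2: 4,359 × $11 = $47,949. Book value $51,644.
Year 3: 3,004 × $11 = $33,044. Book value $18,600.

$28,270; $47,949; $33,044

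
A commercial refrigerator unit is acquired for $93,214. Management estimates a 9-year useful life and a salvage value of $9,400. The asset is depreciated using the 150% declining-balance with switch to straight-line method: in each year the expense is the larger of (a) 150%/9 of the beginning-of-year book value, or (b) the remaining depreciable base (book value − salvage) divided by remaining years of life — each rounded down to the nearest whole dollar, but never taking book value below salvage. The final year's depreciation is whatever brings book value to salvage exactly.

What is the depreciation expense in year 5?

$7,492

Depreciable base = $93,214 − $9,400 = $83,814.
Year 1: DB = ⌊$93,214 × 150%/9⌋ = $15,535; SL = ⌊$83,814/9⌋ = $9,312 → take DB $15,535. Book value $77,679.
Year 2: DB = ⌊$77,679 × 150%/9⌋ = $12,946; SL = ⌊$68,279/8⌋ = $8,534 → take DB $12,946. Book value $64,733.
Year 3: DB = ⌊$64,733 × 150%/9⌋ = $10,788; SL = ⌊$55,333/7⌋ = $7,904 → take DB $10,788. Book value $53,945.
Year 4: DB = ⌊$53,945 × 150%/9⌋ = $8,990; SL = ⌊$44,545/6⌋ = $7,424 → take DB $8,990. Book value $44,955.
Year 5: DB = ⌊$44,955 × 150%/9⌋ = $7,492; SL = ⌊$35,555/5⌋ = $7,111 → take DB $7,492. Book value $37,463.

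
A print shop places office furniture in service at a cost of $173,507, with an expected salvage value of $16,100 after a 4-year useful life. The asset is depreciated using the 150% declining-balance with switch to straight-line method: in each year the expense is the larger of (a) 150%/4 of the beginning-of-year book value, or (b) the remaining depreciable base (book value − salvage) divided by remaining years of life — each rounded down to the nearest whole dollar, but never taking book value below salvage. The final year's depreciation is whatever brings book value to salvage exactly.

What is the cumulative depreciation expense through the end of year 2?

Depreciable base = $173,507 − $16,100 = $157,407.
Year 1: DB = ⌊$173,507 × 150%/4⌋ = $65,065; SL = ⌊$157,407/4⌋ = $39,351 → take DB $65,065. Book value $108,442.
Year 2: DB = ⌊$108,442 × 150%/4⌋ = $40,665; SL = ⌊$92,342/3⌋ = $30,780 → take DB $40,665. Book value $67,777.
Accumulated through year 2 = $173,507 − $67,777 = $105,730.

$105,730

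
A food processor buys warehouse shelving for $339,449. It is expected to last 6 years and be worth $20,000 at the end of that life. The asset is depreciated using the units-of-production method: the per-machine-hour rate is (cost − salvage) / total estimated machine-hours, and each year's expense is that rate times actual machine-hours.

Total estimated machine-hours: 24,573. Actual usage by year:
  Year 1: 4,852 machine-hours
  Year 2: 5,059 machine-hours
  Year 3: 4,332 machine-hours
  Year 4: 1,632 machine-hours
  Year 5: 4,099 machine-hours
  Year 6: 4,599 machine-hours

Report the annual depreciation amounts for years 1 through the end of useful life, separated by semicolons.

Depreciable base = $339,449 − $20,000 = $319,449.
Rate = $319,449 / 24,573 machine-hours = $13 per machine-hour.
Year 1: 4,852 × $13 = $63,076. Book value $276,373.
Year 2: 5,059 × $13 = $65,767. Book value $210,606.
Year 3: 4,332 × $13 = $56,316. Book value $154,290.
Year 4: 1,632 × $13 = $21,216. Book value $133,074.
Year 5: 4,099 × $13 = $53,287. Book value $79,787.
Year 6: 4,599 × $13 = $59,787. Book value $20,000.

$63,076; $65,767; $56,316; $21,216; $53,287; $59,787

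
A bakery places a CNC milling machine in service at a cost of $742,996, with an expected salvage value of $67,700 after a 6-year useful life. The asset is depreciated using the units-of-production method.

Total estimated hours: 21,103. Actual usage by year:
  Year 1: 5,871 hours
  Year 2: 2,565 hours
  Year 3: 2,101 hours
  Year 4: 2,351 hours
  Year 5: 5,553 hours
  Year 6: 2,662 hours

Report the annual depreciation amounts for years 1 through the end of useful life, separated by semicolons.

Depreciable base = $742,996 − $67,700 = $675,296.
Rate = $675,296 / 21,103 hours = $32 per hour.
Year 1: 5,871 × $32 = $187,872. Book value $555,124.
Year 2: 2,565 × $32 = $82,080. Book value $473,044.
Year 3: 2,101 × $32 = $67,232. Book value $405,812.
Year 4: 2,351 × $32 = $75,232. Book value $330,580.
Year 5: 5,553 × $32 = $177,696. Book value $152,884.
Year 6: 2,662 × $32 = $85,184. Book value $67,700.

$187,872; $82,080; $67,232; $75,232; $177,696; $85,184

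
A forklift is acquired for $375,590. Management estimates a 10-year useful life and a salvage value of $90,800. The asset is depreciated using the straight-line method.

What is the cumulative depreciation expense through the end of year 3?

$85,437

Depreciable base = $375,590 − $90,800 = $284,790.
Annual expense = $284,790 / 10 = $28,479.
End of year 1: book value $347,111.
End of year 2: book value $318,632.
End of year 3: book value $290,153.
Accumulated through year 3 = $375,590 − $290,153 = $85,437.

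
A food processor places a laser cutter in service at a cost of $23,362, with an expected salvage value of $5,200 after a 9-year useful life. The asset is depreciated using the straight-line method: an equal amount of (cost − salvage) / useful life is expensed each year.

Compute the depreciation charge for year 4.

$2,018

Depreciable base = $23,362 − $5,200 = $18,162.
Annual expense = $18,162 / 9 = $2,018.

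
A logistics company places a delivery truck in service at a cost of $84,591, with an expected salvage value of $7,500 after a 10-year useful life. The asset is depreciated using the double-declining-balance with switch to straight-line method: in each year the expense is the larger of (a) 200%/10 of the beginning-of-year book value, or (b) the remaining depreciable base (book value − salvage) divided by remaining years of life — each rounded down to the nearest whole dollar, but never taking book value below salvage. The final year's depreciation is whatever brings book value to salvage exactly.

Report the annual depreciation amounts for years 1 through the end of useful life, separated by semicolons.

$16,918; $13,534; $10,827; $8,662; $6,930; $5,544; $4,435; $3,548; $3,346; $3,347

Depreciable base = $84,591 − $7,500 = $77,091.
Year 1: DB = ⌊$84,591 × 200%/10⌋ = $16,918; SL = ⌊$77,091/10⌋ = $7,709 → take DB $16,918. Book value $67,673.
Year 2: DB = ⌊$67,673 × 200%/10⌋ = $13,534; SL = ⌊$60,173/9⌋ = $6,685 → take DB $13,534. Book value $54,139.
Year 3: DB = ⌊$54,139 × 200%/10⌋ = $10,827; SL = ⌊$46,639/8⌋ = $5,829 → take DB $10,827. Book value $43,312.
Year 4: DB = ⌊$43,312 × 200%/10⌋ = $8,662; SL = ⌊$35,812/7⌋ = $5,116 → take DB $8,662. Book value $34,650.
Year 5: DB = ⌊$34,650 × 200%/10⌋ = $6,930; SL = ⌊$27,150/6⌋ = $4,525 → take DB $6,930. Book value $27,720.
Year 6: DB = ⌊$27,720 × 200%/10⌋ = $5,544; SL = ⌊$20,220/5⌋ = $4,044 → take DB $5,544. Book value $22,176.
Year 7: DB = ⌊$22,176 × 200%/10⌋ = $4,435; SL = ⌊$14,676/4⌋ = $3,669 → take DB $4,435. Book value $17,741.
Year 8: DB = ⌊$17,741 × 200%/10⌋ = $3,548; SL = ⌊$10,241/3⌋ = $3,413 → take DB $3,548. Book value $14,193.
Year 9: DB = ⌊$14,193 × 200%/10⌋ = $2,838; SL = ⌊$6,693/2⌋ = $3,346 → take SL $3,346. Book value $10,847.
Year 10 (final): $10,847 − $7,500 = $3,347. Book value $7,500.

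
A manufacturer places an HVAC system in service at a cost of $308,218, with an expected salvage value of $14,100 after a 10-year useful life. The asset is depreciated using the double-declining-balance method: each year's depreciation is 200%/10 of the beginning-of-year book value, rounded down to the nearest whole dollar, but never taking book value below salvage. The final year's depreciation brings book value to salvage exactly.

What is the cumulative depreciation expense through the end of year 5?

Depreciable base = $308,218 − $14,100 = $294,118.
Year 1: ⌊$308,218 × 200%/10⌋ = $61,643. Book value $246,575.
Year 2: ⌊$246,575 × 200%/10⌋ = $49,315. Book value $197,260.
Year 3: ⌊$197,260 × 200%/10⌋ = $39,452. Book value $157,808.
Year 4: ⌊$157,808 × 200%/10⌋ = $31,561. Book value $126,247.
Year 5: ⌊$126,247 × 200%/10⌋ = $25,249. Book value $100,998.
Accumulated through year 5 = $308,218 − $100,998 = $207,220.

$207,220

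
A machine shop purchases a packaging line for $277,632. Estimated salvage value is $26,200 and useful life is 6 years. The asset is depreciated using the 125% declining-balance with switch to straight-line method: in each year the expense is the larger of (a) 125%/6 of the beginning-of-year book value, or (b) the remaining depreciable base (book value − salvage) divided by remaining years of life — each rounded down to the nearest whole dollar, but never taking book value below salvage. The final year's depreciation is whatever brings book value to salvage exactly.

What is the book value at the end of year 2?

Depreciable base = $277,632 − $26,200 = $251,432.
Year 1: DB = ⌊$277,632 × 125%/6⌋ = $57,840; SL = ⌊$251,432/6⌋ = $41,905 → take DB $57,840. Book value $219,792.
Year 2: DB = ⌊$219,792 × 125%/6⌋ = $45,790; SL = ⌊$193,592/5⌋ = $38,718 → take DB $45,790. Book value $174,002.

$174,002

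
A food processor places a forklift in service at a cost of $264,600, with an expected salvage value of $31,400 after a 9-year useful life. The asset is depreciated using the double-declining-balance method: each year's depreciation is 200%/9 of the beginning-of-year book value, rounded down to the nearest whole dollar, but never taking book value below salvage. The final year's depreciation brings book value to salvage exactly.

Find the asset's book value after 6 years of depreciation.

Depreciable base = $264,600 − $31,400 = $233,200.
Year 1: ⌊$264,600 × 200%/9⌋ = $58,800. Book value $205,800.
Year 2: ⌊$205,800 × 200%/9⌋ = $45,733. Book value $160,067.
Year 3: ⌊$160,067 × 200%/9⌋ = $35,570. Book value $124,497.
Year 4: ⌊$124,497 × 200%/9⌋ = $27,666. Book value $96,831.
Year 5: ⌊$96,831 × 200%/9⌋ = $21,518. Book value $75,313.
Year 6: ⌊$75,313 × 200%/9⌋ = $16,736. Book value $58,577.

$58,577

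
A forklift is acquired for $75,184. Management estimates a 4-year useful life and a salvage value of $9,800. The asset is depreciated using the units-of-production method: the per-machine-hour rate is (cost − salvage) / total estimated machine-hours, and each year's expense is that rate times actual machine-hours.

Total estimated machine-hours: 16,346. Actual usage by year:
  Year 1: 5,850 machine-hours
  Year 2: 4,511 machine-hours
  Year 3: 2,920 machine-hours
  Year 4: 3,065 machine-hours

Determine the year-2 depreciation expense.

$18,044

Depreciable base = $75,184 − $9,800 = $65,384.
Rate = $65,384 / 16,346 machine-hours = $4 per machine-hour.
Year 1: 5,850 × $4 = $23,400. Book value $51,784.
Year 2: 4,511 × $4 = $18,044. Book value $33,740.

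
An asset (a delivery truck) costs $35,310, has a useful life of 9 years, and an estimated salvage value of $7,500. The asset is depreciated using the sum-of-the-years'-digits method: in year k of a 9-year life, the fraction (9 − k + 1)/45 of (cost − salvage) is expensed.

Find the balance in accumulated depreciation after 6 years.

Depreciable base = $35,310 − $7,500 = $27,810.
Sum of the years' digits = 9+8+7+6+5+4+3+2+1 = 45.
Year 1: $27,810 × 9/45 = $5,562. Book value $29,748.
Year 2: $27,810 × 8/45 = $4,944. Book value $24,804.
Year 3: $27,810 × 7/45 = $4,326. Book value $20,478.
Year 4: $27,810 × 6/45 = $3,708. Book value $16,770.
Year 5: $27,810 × 5/45 = $3,090. Book value $13,680.
Year 6: $27,810 × 4/45 = $2,472. Book value $11,208.
Accumulated through year 6 = $35,310 − $11,208 = $24,102.

$24,102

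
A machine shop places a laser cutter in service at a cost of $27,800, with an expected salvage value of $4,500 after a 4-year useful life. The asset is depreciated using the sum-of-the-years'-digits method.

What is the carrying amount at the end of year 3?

Depreciable base = $27,800 − $4,500 = $23,300.
Sum of the years' digits = 4+3+2+1 = 10.
Year 1: $23,300 × 4/10 = $9,320. Book value $18,480.
Year 2: $23,300 × 3/10 = $6,990. Book value $11,490.
Year 3: $23,300 × 2/10 = $4,660. Book value $6,830.

$6,830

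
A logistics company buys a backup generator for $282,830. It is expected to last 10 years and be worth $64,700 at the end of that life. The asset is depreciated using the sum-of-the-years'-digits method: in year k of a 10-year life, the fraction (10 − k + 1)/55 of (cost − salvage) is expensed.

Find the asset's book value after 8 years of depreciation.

$76,598

Depreciable base = $282,830 − $64,700 = $218,130.
Sum of the years' digits = 10+9+8+7+6+5+4+3+2+1 = 55.
Year 1: $218,130 × 10/55 = $39,660. Book value $243,170.
Year 2: $218,130 × 9/55 = $35,694. Book value $207,476.
Year 3: $218,130 × 8/55 = $31,728. Book value $175,748.
Year 4: $218,130 × 7/55 = $27,762. Book value $147,986.
Year 5: $218,130 × 6/55 = $23,796. Book value $124,190.
Year 6: $218,130 × 5/55 = $19,830. Book value $104,360.
Year 7: $218,130 × 4/55 = $15,864. Book value $88,496.
Year 8: $218,130 × 3/55 = $11,898. Book value $76,598.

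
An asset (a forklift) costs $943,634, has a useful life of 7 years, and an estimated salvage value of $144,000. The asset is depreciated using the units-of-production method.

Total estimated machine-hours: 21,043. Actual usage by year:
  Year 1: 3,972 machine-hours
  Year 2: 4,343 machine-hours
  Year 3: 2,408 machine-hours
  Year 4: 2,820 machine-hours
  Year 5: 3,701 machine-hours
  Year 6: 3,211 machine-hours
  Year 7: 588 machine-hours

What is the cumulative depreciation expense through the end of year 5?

Depreciable base = $943,634 − $144,000 = $799,634.
Rate = $799,634 / 21,043 machine-hours = $38 per machine-hour.
Year 1: 3,972 × $38 = $150,936. Book value $792,698.
Year 2: 4,343 × $38 = $165,034. Book value $627,664.
Year 3: 2,408 × $38 = $91,504. Book value $536,160.
Year 4: 2,820 × $38 = $107,160. Book value $429,000.
Year 5: 3,701 × $38 = $140,638. Book value $288,362.
Accumulated through year 5 = $943,634 − $288,362 = $655,272.

$655,272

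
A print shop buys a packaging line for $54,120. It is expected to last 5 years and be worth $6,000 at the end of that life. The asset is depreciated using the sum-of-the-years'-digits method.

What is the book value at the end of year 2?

$25,248

Depreciable base = $54,120 − $6,000 = $48,120.
Sum of the years' digits = 5+4+3+2+1 = 15.
Year 1: $48,120 × 5/15 = $16,040. Book value $38,080.
Year 2: $48,120 × 4/15 = $12,832. Book value $25,248.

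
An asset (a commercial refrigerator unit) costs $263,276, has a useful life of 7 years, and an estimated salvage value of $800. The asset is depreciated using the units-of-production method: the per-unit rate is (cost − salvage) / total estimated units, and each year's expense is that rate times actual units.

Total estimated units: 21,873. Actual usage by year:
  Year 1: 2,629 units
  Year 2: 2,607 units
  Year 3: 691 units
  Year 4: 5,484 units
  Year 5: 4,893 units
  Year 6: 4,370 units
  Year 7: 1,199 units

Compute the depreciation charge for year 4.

$65,808

Depreciable base = $263,276 − $800 = $262,476.
Rate = $262,476 / 21,873 units = $12 per unit.
Year 1: 2,629 × $12 = $31,548. Book value $231,728.
Year 2: 2,607 × $12 = $31,284. Book value $200,444.
Year 3: 691 × $12 = $8,292. Book value $192,152.
Year 4: 5,484 × $12 = $65,808. Book value $126,344.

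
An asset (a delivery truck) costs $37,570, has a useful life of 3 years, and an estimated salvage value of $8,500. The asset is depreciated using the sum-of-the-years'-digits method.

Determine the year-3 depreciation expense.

$4,845

Depreciable base = $37,570 − $8,500 = $29,070.
Sum of the years' digits = 3+2+1 = 6.
Year 1: $29,070 × 3/6 = $14,535. Book value $23,035.
Year 2: $29,070 × 2/6 = $9,690. Book value $13,345.
Year 3: $29,070 × 1/6 = $4,845. Book value $8,500.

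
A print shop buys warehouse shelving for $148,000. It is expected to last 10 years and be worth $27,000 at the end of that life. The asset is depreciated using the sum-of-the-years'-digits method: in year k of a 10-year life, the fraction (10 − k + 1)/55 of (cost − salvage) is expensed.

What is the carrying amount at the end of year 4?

$73,200

Depreciable base = $148,000 − $27,000 = $121,000.
Sum of the years' digits = 10+9+8+7+6+5+4+3+2+1 = 55.
Year 1: $121,000 × 10/55 = $22,000. Book value $126,000.
Year 2: $121,000 × 9/55 = $19,800. Book value $106,200.
Year 3: $121,000 × 8/55 = $17,600. Book value $88,600.
Year 4: $121,000 × 7/55 = $15,400. Book value $73,200.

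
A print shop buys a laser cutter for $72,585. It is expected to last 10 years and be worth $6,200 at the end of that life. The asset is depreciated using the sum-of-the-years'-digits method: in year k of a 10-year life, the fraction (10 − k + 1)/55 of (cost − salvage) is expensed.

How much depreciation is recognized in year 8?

Depreciable base = $72,585 − $6,200 = $66,385.
Sum of the years' digits = 10+9+8+7+6+5+4+3+2+1 = 55.
Year 1: $66,385 × 10/55 = $12,070. Book value $60,515.
Year 2: $66,385 × 9/55 = $10,863. Book value $49,652.
Year 3: $66,385 × 8/55 = $9,656. Book value $39,996.
Year 4: $66,385 × 7/55 = $8,449. Book value $31,547.
Year 5: $66,385 × 6/55 = $7,242. Book value $24,305.
Year 6: $66,385 × 5/55 = $6,035. Book value $18,270.
Year 7: $66,385 × 4/55 = $4,828. Book value $13,442.
Year 8: $66,385 × 3/55 = $3,621. Book value $9,821.

$3,621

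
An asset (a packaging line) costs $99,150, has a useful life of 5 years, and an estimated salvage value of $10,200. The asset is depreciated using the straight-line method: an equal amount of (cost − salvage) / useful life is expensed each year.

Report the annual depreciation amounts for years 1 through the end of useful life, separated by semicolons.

$17,790; $17,790; $17,790; $17,790; $17,790

Depreciable base = $99,150 − $10,200 = $88,950.
Annual expense = $88,950 / 5 = $17,790.
End of year 1: book value $81,360.
End of year 2: book value $63,570.
End of year 3: book value $45,780.
End of year 4: book value $27,990.
End of year 5: book value $10,200.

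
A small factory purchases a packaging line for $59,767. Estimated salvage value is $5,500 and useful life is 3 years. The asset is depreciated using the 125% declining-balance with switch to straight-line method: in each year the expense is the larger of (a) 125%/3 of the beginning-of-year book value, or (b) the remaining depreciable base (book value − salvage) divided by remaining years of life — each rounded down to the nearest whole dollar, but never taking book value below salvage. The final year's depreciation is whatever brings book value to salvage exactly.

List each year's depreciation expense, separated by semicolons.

Depreciable base = $59,767 − $5,500 = $54,267.
Year 1: DB = ⌊$59,767 × 125%/3⌋ = $24,902; SL = ⌊$54,267/3⌋ = $18,089 → take DB $24,902. Book value $34,865.
Year 2: DB = ⌊$34,865 × 125%/3⌋ = $14,527; SL = ⌊$29,365/2⌋ = $14,682 → take SL $14,682. Book value $20,183.
Year 3 (final): $20,183 − $5,500 = $14,683. Book value $5,500.

$24,902; $14,682; $14,683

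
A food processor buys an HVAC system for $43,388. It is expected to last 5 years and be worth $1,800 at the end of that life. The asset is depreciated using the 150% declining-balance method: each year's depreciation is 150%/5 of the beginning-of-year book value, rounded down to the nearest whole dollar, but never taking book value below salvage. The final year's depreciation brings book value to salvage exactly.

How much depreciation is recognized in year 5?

$8,619

Depreciable base = $43,388 − $1,800 = $41,588.
Year 1: ⌊$43,388 × 150%/5⌋ = $13,016. Book value $30,372.
Year 2: ⌊$30,372 × 150%/5⌋ = $9,111. Book value $21,261.
Year 3: ⌊$21,261 × 150%/5⌋ = $6,378. Book value $14,883.
Year 4: ⌊$14,883 × 150%/5⌋ = $4,464. Book value $10,419.
Year 5 (final): $10,419 − $1,800 = $8,619. Book value $1,800.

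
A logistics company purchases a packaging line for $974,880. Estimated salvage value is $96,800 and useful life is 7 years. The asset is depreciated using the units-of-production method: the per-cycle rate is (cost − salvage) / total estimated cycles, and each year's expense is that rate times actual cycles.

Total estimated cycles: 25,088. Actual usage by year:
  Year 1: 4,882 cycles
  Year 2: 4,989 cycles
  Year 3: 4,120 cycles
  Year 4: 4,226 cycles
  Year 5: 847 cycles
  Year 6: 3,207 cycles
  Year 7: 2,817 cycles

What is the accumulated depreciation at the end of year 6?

Depreciable base = $974,880 − $96,800 = $878,080.
Rate = $878,080 / 25,088 cycles = $35 per cycle.
Year 1: 4,882 × $35 = $170,870. Book value $804,010.
Year 2: 4,989 × $35 = $174,615. Book value $629,395.
Year 3: 4,120 × $35 = $144,200. Book value $485,195.
Year 4: 4,226 × $35 = $147,910. Book value $337,285.
Year 5: 847 × $35 = $29,645. Book value $307,640.
Year 6: 3,207 × $35 = $112,245. Book value $195,395.
Accumulated through year 6 = $974,880 − $195,395 = $779,485.

$779,485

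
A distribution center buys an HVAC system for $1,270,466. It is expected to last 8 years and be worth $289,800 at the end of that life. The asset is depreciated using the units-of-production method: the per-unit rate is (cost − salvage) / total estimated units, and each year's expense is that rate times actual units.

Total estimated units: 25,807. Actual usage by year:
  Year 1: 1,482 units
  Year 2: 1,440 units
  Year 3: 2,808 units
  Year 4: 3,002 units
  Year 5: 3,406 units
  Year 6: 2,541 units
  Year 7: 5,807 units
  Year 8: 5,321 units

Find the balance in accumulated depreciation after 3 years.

$217,740

Depreciable base = $1,270,466 − $289,800 = $980,666.
Rate = $980,666 / 25,807 units = $38 per unit.
Year 1: 1,482 × $38 = $56,316. Book value $1,214,150.
Year 2: 1,440 × $38 = $54,720. Book value $1,159,430.
Year 3: 2,808 × $38 = $106,704. Book value $1,052,726.
Accumulated through year 3 = $1,270,466 − $1,052,726 = $217,740.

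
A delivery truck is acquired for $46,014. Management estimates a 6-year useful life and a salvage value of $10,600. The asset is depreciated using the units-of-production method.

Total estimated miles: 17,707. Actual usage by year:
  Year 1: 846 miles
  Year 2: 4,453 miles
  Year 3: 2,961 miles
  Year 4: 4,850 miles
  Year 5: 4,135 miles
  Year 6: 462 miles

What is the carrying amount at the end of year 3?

$29,494

Depreciable base = $46,014 − $10,600 = $35,414.
Rate = $35,414 / 17,707 miles = $2 per mile.
Year 1: 846 × $2 = $1,692. Book value $44,322.
Year 2: 4,453 × $2 = $8,906. Book value $35,416.
Year 3: 2,961 × $2 = $5,922. Book value $29,494.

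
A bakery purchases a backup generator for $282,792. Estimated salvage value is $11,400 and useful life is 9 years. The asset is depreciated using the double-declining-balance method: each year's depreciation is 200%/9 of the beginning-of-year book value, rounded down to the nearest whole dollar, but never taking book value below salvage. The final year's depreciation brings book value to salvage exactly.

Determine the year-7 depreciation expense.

$13,912

Depreciable base = $282,792 − $11,400 = $271,392.
Year 1: ⌊$282,792 × 200%/9⌋ = $62,842. Book value $219,950.
Year 2: ⌊$219,950 × 200%/9⌋ = $48,877. Book value $171,073.
Year 3: ⌊$171,073 × 200%/9⌋ = $38,016. Book value $133,057.
Year 4: ⌊$133,057 × 200%/9⌋ = $29,568. Book value $103,489.
Year 5: ⌊$103,489 × 200%/9⌋ = $22,997. Book value $80,492.
Year 6: ⌊$80,492 × 200%/9⌋ = $17,887. Book value $62,605.
Year 7: ⌊$62,605 × 200%/9⌋ = $13,912. Book value $48,693.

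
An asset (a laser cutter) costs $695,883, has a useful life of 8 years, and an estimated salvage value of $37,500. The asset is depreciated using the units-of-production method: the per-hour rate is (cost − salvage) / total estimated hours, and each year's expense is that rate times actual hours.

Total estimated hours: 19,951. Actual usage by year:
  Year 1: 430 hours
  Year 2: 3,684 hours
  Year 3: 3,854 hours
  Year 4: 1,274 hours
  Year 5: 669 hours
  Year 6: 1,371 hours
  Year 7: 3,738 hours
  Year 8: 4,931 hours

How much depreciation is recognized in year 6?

Depreciable base = $695,883 − $37,500 = $658,383.
Rate = $658,383 / 19,951 hours = $33 per hour.
Year 1: 430 × $33 = $14,190. Book value $681,693.
Year 2: 3,684 × $33 = $121,572. Book value $560,121.
Year 3: 3,854 × $33 = $127,182. Book value $432,939.
Year 4: 1,274 × $33 = $42,042. Book value $390,897.
Year 5: 669 × $33 = $22,077. Book value $368,820.
Year 6: 1,371 × $33 = $45,243. Book value $323,577.

$45,243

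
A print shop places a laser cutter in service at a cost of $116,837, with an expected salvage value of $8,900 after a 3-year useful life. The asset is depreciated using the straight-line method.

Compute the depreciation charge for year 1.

$35,979

Depreciable base = $116,837 − $8,900 = $107,937.
Annual expense = $107,937 / 3 = $35,979.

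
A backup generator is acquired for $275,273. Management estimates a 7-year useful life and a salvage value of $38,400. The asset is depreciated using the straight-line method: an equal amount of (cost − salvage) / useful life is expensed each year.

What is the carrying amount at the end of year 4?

Depreciable base = $275,273 − $38,400 = $236,873.
Annual expense = $236,873 / 7 = $33,839.
End of year 1: book value $241,434.
End of year 2: book value $207,595.
End of year 3: book value $173,756.
End of year 4: book value $139,917.

$139,917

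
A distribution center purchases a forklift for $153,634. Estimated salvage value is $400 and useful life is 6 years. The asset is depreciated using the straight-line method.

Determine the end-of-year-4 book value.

$51,478

Depreciable base = $153,634 − $400 = $153,234.
Annual expense = $153,234 / 6 = $25,539.
End of year 1: book value $128,095.
End of year 2: book value $102,556.
End of year 3: book value $77,017.
End of year 4: book value $51,478.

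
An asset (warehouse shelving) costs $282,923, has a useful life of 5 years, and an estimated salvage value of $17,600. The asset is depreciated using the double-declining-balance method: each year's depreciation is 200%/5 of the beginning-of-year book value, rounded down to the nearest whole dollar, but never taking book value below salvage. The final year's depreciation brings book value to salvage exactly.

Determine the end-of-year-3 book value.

Depreciable base = $282,923 − $17,600 = $265,323.
Year 1: ⌊$282,923 × 200%/5⌋ = $113,169. Book value $169,754.
Year 2: ⌊$169,754 × 200%/5⌋ = $67,901. Book value $101,853.
Year 3: ⌊$101,853 × 200%/5⌋ = $40,741. Book value $61,112.

$61,112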